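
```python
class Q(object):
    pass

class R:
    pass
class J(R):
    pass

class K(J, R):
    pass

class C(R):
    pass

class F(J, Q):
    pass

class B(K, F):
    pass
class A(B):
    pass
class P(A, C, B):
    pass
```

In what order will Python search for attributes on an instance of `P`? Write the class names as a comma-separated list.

L[P] = P + merge(L[A], L[C], L[B], [A C B])
  take A:  [A B K F J R Q object] + [C R object] + [B K F J R Q object] + [A C B]
  take C:  [B K F J R Q object] + [C R object] + [B K F J R Q object] + [C B]
  take B:  [B K F J R Q object] + [R object] + [B K F J R Q object] + [B]
  take K:  [K F J R Q object] + [R object] + [K F J R Q object]
  take F:  [F J R Q object] + [R object] + [F J R Q object]
  take J:  [J R Q object] + [R object] + [J R Q object]
  take R:  [R Q object] + [R object] + [R Q object]
  take Q:  [Q object] + [object] + [Q object]
  take object:  [object] + [object] + [object]

P, A, C, B, K, F, J, R, Q, object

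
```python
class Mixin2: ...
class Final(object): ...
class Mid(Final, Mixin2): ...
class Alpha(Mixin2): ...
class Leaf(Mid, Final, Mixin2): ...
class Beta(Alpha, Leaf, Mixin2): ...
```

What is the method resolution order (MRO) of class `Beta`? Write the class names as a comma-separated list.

L[Beta] = Beta + merge(L[Alpha], L[Leaf], L[Mixin2], [Alpha Leaf Mixin2])
  take Alpha:  [Alpha Mixin2 object] + [Leaf Mid Final Mixin2 object] + [Mixin2 object] + [Alpha Leaf Mixin2]
  take Leaf:  [Mixin2 object] + [Leaf Mid Final Mixin2 object] + [Mixin2 object] + [Leaf Mixin2]
  take Mid:  [Mixin2 object] + [Mid Final Mixin2 object] + [Mixin2 object] + [Mixin2]
  take Final:  [Mixin2 object] + [Final Mixin2 object] + [Mixin2 object] + [Mixin2]
  take Mixin2:  [Mixin2 object] + [Mixin2 object] + [Mixin2 object] + [Mixin2]
  take object:  [object] + [object] + [object]

Beta, Alpha, Leaf, Mid, Final, Mixin2, object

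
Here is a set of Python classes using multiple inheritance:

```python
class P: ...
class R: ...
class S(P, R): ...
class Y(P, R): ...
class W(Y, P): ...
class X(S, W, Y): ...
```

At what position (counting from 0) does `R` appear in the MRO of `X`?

L[X] = X + merge(L[S], L[W], L[Y], [S W Y])
  take S:  [S P R object] + [W Y P R object] + [Y P R object] + [S W Y]
  take W:  [P R object] + [W Y P R object] + [Y P R object] + [W Y]
  take Y:  [P R object] + [Y P R object] + [Y P R object] + [Y]
  take P:  [P R object] + [P R object] + [P R object]
  take R:  [R object] + [R object] + [R object]
  take object:  [object] + [object] + [object]
MRO: X S W Y P R object
R sits at index 5.

5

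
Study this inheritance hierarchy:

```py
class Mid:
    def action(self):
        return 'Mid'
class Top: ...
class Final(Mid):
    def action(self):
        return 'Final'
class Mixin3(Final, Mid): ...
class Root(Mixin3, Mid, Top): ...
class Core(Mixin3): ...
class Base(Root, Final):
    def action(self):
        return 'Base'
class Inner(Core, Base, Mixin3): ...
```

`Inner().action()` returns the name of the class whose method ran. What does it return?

L[Inner] = Inner + merge(L[Core], L[Base], L[Mixin3], [Core Base Mixin3])
  take Core:  [Core Mixin3 Final Mid object] + [Base Root Mixin3 Final Mid Top object] + [Mixin3 Final Mid object] + [Core Base Mixin3]
  take Base:  [Mixin3 Final Mid object] + [Base Root Mixin3 Final Mid Top object] + [Mixin3 Final Mid object] + [Base Mixin3]
  take Root:  [Mixin3 Final Mid object] + [Root Mixin3 Final Mid Top object] + [Mixin3 Final Mid object] + [Mixin3]
  take Mixin3:  [Mixin3 Final Mid object] + [Mixin3 Final Mid Top object] + [Mixin3 Final Mid object] + [Mixin3]
  take Final:  [Final Mid object] + [Final Mid Top object] + [Final Mid object]
  take Mid:  [Mid object] + [Mid Top object] + [Mid object]
  take Top:  [object] + [Top object] + [object]
  take object:  [object] + [object] + [object]
MRO: Inner Core Base Root Mixin3 Final Mid Top object
action is defined in: Base, Final, Mid. First along the MRO is Base.

Base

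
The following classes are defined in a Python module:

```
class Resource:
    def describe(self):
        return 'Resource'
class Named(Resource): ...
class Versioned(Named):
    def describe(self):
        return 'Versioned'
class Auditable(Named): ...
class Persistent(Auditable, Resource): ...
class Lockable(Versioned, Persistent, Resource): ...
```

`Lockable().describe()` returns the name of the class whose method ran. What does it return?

L[Lockable] = Lockable + merge(L[Versioned], L[Persistent], L[Resource], [Versioned Persistent Resource])
  take Versioned:  [Versioned Named Resource object] + [Persistent Auditable Named Resource object] + [Resource object] + [Versioned Persistent Resource]
  take Persistent:  [Named Resource object] + [Persistent Auditable Named Resource object] + [Resource object] + [Persistent Resource]
  take Auditable:  [Named Resource object] + [Auditable Named Resource object] + [Resource object] + [Resource]
  take Named:  [Named Resource object] + [Named Resource object] + [Resource object] + [Resource]
  take Resource:  [Resource object] + [Resource object] + [Resource object] + [Resource]
  take object:  [object] + [object] + [object]
MRO: Lockable Versioned Persistent Auditable Named Resource object
describe is defined in: Resource, Versioned. First along the MRO is Versioned.

Versioned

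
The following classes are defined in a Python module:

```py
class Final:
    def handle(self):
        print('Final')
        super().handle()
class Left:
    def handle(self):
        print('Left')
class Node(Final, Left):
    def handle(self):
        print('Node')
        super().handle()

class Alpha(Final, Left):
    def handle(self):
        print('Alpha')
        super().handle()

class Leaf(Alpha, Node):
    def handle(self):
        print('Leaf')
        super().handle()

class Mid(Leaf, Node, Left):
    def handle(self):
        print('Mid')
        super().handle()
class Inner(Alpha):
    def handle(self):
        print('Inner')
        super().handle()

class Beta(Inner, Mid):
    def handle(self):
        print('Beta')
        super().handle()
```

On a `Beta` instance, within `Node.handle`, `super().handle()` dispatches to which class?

Final

L[Beta] = Beta + merge(L[Inner], L[Mid], [Inner Mid])
  take Inner:  [Inner Alpha Final Left object] + [Mid Leaf Alpha Node Final Left object] + [Inner Mid]
  take Mid:  [Alpha Final Left object] + [Mid Leaf Alpha Node Final Left object] + [Mid]
  take Leaf:  [Alpha Final Left object] + [Leaf Alpha Node Final Left object]
  take Alpha:  [Alpha Final Left object] + [Alpha Node Final Left object]
  take Node:  [Final Left object] + [Node Final Left object]
  take Final:  [Final Left object] + [Final Left object]
  take Left:  [Left object] + [Left object]
  take object:  [object] + [object]
MRO: Beta Inner Mid Leaf Alpha Node Final Left object
super() in Node.handle on a Beta instance goes to the class after Node in Beta's MRO: Final.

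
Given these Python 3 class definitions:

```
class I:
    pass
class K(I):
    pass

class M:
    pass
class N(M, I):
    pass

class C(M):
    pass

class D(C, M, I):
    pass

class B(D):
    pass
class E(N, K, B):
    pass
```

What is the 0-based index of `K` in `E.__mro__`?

2

L[E] = E + merge(L[N], L[K], L[B], [N K B])
  take N:  [N M I object] + [K I object] + [B D C M I object] + [N K B]
  take K:  [M I object] + [K I object] + [B D C M I object] + [K B]
  take B:  [M I object] + [I object] + [B D C M I object] + [B]
  take D:  [M I object] + [I object] + [D C M I object]
  take C:  [M I object] + [I object] + [C M I object]
  take M:  [M I object] + [I object] + [M I object]
  take I:  [I object] + [I object] + [I object]
  take object:  [object] + [object] + [object]
MRO: E N K B D C M I object
K sits at index 2.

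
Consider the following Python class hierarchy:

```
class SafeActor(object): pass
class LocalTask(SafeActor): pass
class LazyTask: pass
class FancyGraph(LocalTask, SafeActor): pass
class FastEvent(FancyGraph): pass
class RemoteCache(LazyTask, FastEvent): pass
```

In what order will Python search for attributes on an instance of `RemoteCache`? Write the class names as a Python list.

L[RemoteCache] = RemoteCache + merge(L[LazyTask], L[FastEvent], [LazyTask FastEvent])
  take LazyTask:  [LazyTask object] + [FastEvent FancyGraph LocalTask SafeActor object] + [LazyTask FastEvent]
  take FastEvent:  [object] + [FastEvent FancyGraph LocalTask SafeActor object] + [FastEvent]
  take FancyGraph:  [object] + [FancyGraph LocalTask SafeActor object]
  take LocalTask:  [object] + [LocalTask SafeActor object]
  take SafeActor:  [object] + [SafeActor object]
  take object:  [object] + [object]

[RemoteCache, LazyTask, FastEvent, FancyGraph, LocalTask, SafeActor, object]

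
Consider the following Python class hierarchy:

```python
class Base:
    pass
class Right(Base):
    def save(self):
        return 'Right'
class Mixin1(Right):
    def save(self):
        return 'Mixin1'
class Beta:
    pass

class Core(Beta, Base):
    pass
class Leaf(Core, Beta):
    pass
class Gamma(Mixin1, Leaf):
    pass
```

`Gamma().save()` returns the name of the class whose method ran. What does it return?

L[Gamma] = Gamma + merge(L[Mixin1], L[Leaf], [Mixin1 Leaf])
  take Mixin1:  [Mixin1 Right Base object] + [Leaf Core Beta Base object] + [Mixin1 Leaf]
  take Right:  [Right Base object] + [Leaf Core Beta Base object] + [Leaf]
  take Leaf:  [Base object] + [Leaf Core Beta Base object] + [Leaf]
  take Core:  [Base object] + [Core Beta Base object]
  take Beta:  [Base object] + [Beta Base object]
  take Base:  [Base object] + [Base object]
  take object:  [object] + [object]
MRO: Gamma Mixin1 Right Leaf Core Beta Base object
save is defined in: Mixin1, Right. First along the MRO is Mixin1.

Mixin1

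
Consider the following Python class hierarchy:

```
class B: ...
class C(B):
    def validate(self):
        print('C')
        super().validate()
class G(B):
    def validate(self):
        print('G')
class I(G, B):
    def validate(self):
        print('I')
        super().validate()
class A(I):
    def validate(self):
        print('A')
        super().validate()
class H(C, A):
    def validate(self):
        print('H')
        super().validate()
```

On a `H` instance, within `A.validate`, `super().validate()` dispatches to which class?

L[H] = H + merge(L[C], L[A], [C A])
  take C:  [C B object] + [A I G B object] + [C A]
  take A:  [B object] + [A I G B object] + [A]
  take I:  [B object] + [I G B object]
  take G:  [B object] + [G B object]
  take B:  [B object] + [B object]
  take object:  [object] + [object]
MRO: H C A I G B object
super() in A.validate on a H instance goes to the class after A in H's MRO: I.

I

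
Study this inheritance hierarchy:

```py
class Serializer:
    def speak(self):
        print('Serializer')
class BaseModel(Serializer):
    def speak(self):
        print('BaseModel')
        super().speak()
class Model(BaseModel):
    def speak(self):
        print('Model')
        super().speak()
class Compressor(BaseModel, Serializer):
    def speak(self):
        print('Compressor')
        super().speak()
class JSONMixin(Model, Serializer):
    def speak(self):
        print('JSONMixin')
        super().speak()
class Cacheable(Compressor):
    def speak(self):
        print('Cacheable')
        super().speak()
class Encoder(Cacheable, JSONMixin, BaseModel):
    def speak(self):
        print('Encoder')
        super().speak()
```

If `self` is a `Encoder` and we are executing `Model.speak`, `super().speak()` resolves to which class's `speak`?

L[Encoder] = Encoder + merge(L[Cacheable], L[JSONMixin], L[BaseModel], [Cacheable JSONMixin BaseModel])
  take Cacheable:  [Cacheable Compressor BaseModel Serializer object] + [JSONMixin Model BaseModel Serializer object] + [BaseModel Serializer object] + [Cacheable JSONMixin BaseModel]
  take Compressor:  [Compressor BaseModel Serializer object] + [JSONMixin Model BaseModel Serializer object] + [BaseModel Serializer object] + [JSONMixin BaseModel]
  take JSONMixin:  [BaseModel Serializer object] + [JSONMixin Model BaseModel Serializer object] + [BaseModel Serializer object] + [JSONMixin BaseModel]
  take Model:  [BaseModel Serializer object] + [Model BaseModel Serializer object] + [BaseModel Serializer object] + [BaseModel]
  take BaseModel:  [BaseModel Serializer object] + [BaseModel Serializer object] + [BaseModel Serializer object] + [BaseModel]
  take Serializer:  [Serializer object] + [Serializer object] + [Serializer object]
  take object:  [object] + [object] + [object]
MRO: Encoder Cacheable Compressor JSONMixin Model BaseModel Serializer object
super() in Model.speak on a Encoder instance goes to the class after Model in Encoder's MRO: BaseModel.

BaseModel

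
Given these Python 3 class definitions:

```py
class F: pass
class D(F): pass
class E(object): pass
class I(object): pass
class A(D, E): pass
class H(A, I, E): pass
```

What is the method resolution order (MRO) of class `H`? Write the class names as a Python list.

L[H] = H + merge(L[A], L[I], L[E], [A I E])
  take A:  [A D F E object] + [I object] + [E object] + [A I E]
  take D:  [D F E object] + [I object] + [E object] + [I E]
  take F:  [F E object] + [I object] + [E object] + [I E]
  take I:  [E object] + [I object] + [E object] + [I E]
  take E:  [E object] + [object] + [E object] + [E]
  take object:  [object] + [object] + [object]

[H, A, D, F, I, E, object]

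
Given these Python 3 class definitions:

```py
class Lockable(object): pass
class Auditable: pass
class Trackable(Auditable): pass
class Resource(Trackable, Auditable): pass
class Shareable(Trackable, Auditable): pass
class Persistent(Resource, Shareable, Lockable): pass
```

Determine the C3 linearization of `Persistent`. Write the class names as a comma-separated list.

L[Persistent] = Persistent + merge(L[Resource], L[Shareable], L[Lockable], [Resource Shareable Lockable])
  take Resource:  [Resource Trackable Auditable object] + [Shareable Trackable Auditable object] + [Lockable object] + [Resource Shareable Lockable]
  take Shareable:  [Trackable Auditable object] + [Shareable Trackable Auditable object] + [Lockable object] + [Shareable Lockable]
  take Trackable:  [Trackable Auditable object] + [Trackable Auditable object] + [Lockable object] + [Lockable]
  take Auditable:  [Auditable object] + [Auditable object] + [Lockable object] + [Lockable]
  take Lockable:  [object] + [object] + [Lockable object] + [Lockable]
  take object:  [object] + [object] + [object]

Persistent, Resource, Shareable, Trackable, Auditable, Lockable, object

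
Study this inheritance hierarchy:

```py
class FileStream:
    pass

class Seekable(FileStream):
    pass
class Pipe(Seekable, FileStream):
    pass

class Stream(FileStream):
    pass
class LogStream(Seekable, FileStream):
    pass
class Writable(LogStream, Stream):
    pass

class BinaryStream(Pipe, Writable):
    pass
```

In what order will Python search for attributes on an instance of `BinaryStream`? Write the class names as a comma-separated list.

L[BinaryStream] = BinaryStream + merge(L[Pipe], L[Writable], [Pipe Writable])
  take Pipe:  [Pipe Seekable FileStream object] + [Writable LogStream Seekable Stream FileStream object] + [Pipe Writable]
  take Writable:  [Seekable FileStream object] + [Writable LogStream Seekable Stream FileStream object] + [Writable]
  take LogStream:  [Seekable FileStream object] + [LogStream Seekable Stream FileStream object]
  take Seekable:  [Seekable FileStream object] + [Seekable Stream FileStream object]
  take Stream:  [FileStream object] + [Stream FileStream object]
  take FileStream:  [FileStream object] + [FileStream object]
  take object:  [object] + [object]

BinaryStream, Pipe, Writable, LogStream, Seekable, Stream, FileStream, object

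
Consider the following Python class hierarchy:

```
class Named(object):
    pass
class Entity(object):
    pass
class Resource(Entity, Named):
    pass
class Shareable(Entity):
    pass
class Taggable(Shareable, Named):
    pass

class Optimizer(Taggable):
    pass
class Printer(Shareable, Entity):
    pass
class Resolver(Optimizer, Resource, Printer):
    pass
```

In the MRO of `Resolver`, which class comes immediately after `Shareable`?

Entity

L[Resolver] = Resolver + merge(L[Optimizer], L[Resource], L[Printer], [Optimizer Resource Printer])
  take Optimizer:  [Optimizer Taggable Shareable Entity Named object] + [Resource Entity Named object] + [Printer Shareable Entity object] + [Optimizer Resource Printer]
  take Taggable:  [Taggable Shareable Entity Named object] + [Resource Entity Named object] + [Printer Shareable Entity object] + [Resource Printer]
  take Resource:  [Shareable Entity Named object] + [Resource Entity Named object] + [Printer Shareable Entity object] + [Resource Printer]
  take Printer:  [Shareable Entity Named object] + [Entity Named object] + [Printer Shareable Entity object] + [Printer]
  take Shareable:  [Shareable Entity Named object] + [Entity Named object] + [Shareable Entity object]
  take Entity:  [Entity Named object] + [Entity Named object] + [Entity object]
  take Named:  [Named object] + [Named object] + [object]
  take object:  [object] + [object] + [object]
MRO: Resolver Optimizer Taggable Resource Printer Shareable Entity Named object
Shareable is at position 5; next is Entity.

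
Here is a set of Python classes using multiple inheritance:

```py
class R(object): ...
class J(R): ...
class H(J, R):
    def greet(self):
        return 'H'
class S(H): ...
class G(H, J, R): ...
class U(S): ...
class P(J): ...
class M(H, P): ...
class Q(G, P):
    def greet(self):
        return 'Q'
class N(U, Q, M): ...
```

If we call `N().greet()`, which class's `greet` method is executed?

L[N] = N + merge(L[U], L[Q], L[M], [U Q M])
  take U:  [U S H J R object] + [Q G H P J R object] + [M H P J R object] + [U Q M]
  take S:  [S H J R object] + [Q G H P J R object] + [M H P J R object] + [Q M]
  take Q:  [H J R object] + [Q G H P J R object] + [M H P J R object] + [Q M]
  take G:  [H J R object] + [G H P J R object] + [M H P J R object] + [M]
  take M:  [H J R object] + [H P J R object] + [M H P J R object] + [M]
  take H:  [H J R object] + [H P J R object] + [H P J R object]
  take P:  [J R object] + [P J R object] + [P J R object]
  take J:  [J R object] + [J R object] + [J R object]
  take R:  [R object] + [R object] + [R object]
  take object:  [object] + [object] + [object]
MRO: N U S Q G M H P J R object
greet is defined in: H, Q. First along the MRO is Q.

Q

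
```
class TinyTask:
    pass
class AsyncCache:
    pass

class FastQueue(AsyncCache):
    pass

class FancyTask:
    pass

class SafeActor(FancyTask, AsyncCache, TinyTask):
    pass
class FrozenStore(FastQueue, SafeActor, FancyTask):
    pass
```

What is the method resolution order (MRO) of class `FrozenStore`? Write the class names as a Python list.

L[FrozenStore] = FrozenStore + merge(L[FastQueue], L[SafeActor], L[FancyTask], [FastQueue SafeActor FancyTask])
  take FastQueue:  [FastQueue AsyncCache object] + [SafeActor FancyTask AsyncCache TinyTask object] + [FancyTask object] + [FastQueue SafeActor FancyTask]
  take SafeActor:  [AsyncCache object] + [SafeActor FancyTask AsyncCache TinyTask object] + [FancyTask object] + [SafeActor FancyTask]
  take FancyTask:  [AsyncCache object] + [FancyTask AsyncCache TinyTask object] + [FancyTask object] + [FancyTask]
  take AsyncCache:  [AsyncCache object] + [AsyncCache TinyTask object] + [object]
  take TinyTask:  [object] + [TinyTask object] + [object]
  take object:  [object] + [object] + [object]

[FrozenStore, FastQueue, SafeActor, FancyTask, AsyncCache, TinyTask, object]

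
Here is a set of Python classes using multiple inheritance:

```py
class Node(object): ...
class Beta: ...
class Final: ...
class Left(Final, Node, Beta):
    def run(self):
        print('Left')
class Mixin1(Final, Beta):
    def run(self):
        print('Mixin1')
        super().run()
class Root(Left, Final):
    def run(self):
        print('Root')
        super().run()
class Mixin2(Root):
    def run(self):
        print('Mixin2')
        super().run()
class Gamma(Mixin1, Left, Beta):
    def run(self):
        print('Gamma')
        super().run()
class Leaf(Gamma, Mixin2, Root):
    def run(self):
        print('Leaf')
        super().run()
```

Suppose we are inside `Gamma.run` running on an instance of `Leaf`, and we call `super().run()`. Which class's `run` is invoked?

Mixin1

L[Leaf] = Leaf + merge(L[Gamma], L[Mixin2], L[Root], [Gamma Mixin2 Root])
  take Gamma:  [Gamma Mixin1 Left Final Node Beta object] + [Mixin2 Root Left Final Node Beta object] + [Root Left Final Node Beta object] + [Gamma Mixin2 Root]
  take Mixin1:  [Mixin1 Left Final Node Beta object] + [Mixin2 Root Left Final Node Beta object] + [Root Left Final Node Beta object] + [Mixin2 Root]
  take Mixin2:  [Left Final Node Beta object] + [Mixin2 Root Left Final Node Beta object] + [Root Left Final Node Beta object] + [Mixin2 Root]
  take Root:  [Left Final Node Beta object] + [Root Left Final Node Beta object] + [Root Left Final Node Beta object] + [Root]
  take Left:  [Left Final Node Beta object] + [Left Final Node Beta object] + [Left Final Node Beta object]
  take Final:  [Final Node Beta object] + [Final Node Beta object] + [Final Node Beta object]
  take Node:  [Node Beta object] + [Node Beta object] + [Node Beta object]
  take Beta:  [Beta object] + [Beta object] + [Beta object]
  take object:  [object] + [object] + [object]
MRO: Leaf Gamma Mixin1 Mixin2 Root Left Final Node Beta object
super() in Gamma.run on a Leaf instance goes to the class after Gamma in Leaf's MRO: Mixin1.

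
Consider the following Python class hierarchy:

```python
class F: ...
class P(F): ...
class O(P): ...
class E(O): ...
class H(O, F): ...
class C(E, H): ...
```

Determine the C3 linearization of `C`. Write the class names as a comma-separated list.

C, E, H, O, P, F, object

L[C] = C + merge(L[E], L[H], [E H])
  take E:  [E O P F object] + [H O P F object] + [E H]
  take H:  [O P F object] + [H O P F object] + [H]
  take O:  [O P F object] + [O P F object]
  take P:  [P F object] + [P F object]
  take F:  [F object] + [F object]
  take object:  [object] + [object]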